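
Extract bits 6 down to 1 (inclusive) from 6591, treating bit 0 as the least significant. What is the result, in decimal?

31

v = 1100110111111
Shift right by 1: 110011011111
Mask low 6 bits: 011111 = 31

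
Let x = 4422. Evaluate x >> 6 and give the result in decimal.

4422 = 1000101000110
shift right by 6 → 0000001000101 = 69
(equivalently, floor(4422 / 64))

69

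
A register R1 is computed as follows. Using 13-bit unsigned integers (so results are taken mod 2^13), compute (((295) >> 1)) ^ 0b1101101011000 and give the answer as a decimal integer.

295 = 0000100100111
→ >> 1 → 0000010010011 = 147
0b1101101011000 = 1101101011000
→ ^ → 1101111001011 = 7115

7115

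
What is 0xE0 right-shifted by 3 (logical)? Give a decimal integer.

0xE0 = 11100000
shift right by 3 → 00011100 = 28
(equivalently, floor(224 / 8))

28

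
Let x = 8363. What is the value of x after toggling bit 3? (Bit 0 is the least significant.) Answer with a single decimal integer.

8355

x = 10000010101011
bit 3 is currently 1; toggle it via x ^ (1 << 3) = x ^ 8
→ 10000010100011 = 8355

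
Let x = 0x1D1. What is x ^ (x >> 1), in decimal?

313

x = 111010001 = 465
x>>1 = 011101000
XOR  = 100111001 = 313
(x ^ (x >> 1) gives the standard binary-reflected Gray code of x.)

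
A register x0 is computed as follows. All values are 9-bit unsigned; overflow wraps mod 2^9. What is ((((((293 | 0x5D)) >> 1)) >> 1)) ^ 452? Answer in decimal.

293 = 100100101
0x5D = 001011101
→ | → 101111101 = 381
→ >> 1 → 010111110 = 190
→ >> 1 → 001011111 = 95
452 = 111000100
→ ^ → 110011011 = 411

411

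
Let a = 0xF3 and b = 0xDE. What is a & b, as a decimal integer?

210

0xF3 = 11110011
0xDE = 11011110
AND → 11010010 = 210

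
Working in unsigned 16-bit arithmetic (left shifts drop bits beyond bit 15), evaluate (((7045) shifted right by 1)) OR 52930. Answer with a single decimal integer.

53186

7045 = 0001101110000101
→ shifted right by 1 → 0000110111000010 = 3522
52930 = 1100111011000010
→ OR → 1100111111000010 = 53186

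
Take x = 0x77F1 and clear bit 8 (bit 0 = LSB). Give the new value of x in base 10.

30449

x = 111011111110001
bit 8 is currently 1; clear it via x & ~(1 << 8) = x & ~256
→ 111011011110001 = 30449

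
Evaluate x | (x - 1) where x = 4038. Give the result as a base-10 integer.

4039

x = 111111000110 = 4038
x - 1 = 111111000101
OR    = 111111000111 = 4039
(x | (x - 1) sets all bits below the lowest set bit.)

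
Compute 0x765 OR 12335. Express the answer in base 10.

0x765 = 00011101100101
12335 = 11000000101111
 OR → 11011101101111 = 14191

14191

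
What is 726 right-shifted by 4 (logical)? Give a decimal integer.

45

726 = 1011010110
shift right by 4 → 0000101101 = 45
(equivalently, floor(726 / 16))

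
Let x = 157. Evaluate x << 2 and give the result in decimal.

157 = 0010011101
shift left by 2 → 1001110100 = 628
(equivalently, 157 × 2^2 = 157 × 4)

628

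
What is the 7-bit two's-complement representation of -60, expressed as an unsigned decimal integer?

68

60 in 7 bits: 0111100
Invert: 1000011
Add 1:  1000100 = 68
(Check: 2^7 - 60 = 128 - 60 = 68.)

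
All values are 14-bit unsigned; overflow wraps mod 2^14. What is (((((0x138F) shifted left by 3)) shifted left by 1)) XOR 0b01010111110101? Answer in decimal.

0x138F = 01001110001111
→ shifted left by 3 (mod 2^14) → 01110001111000 = 7288
→ shifted left by 1 (mod 2^14) → 11100011110000 = 14576
0b01010111110101 = 01010111110101
→ XOR → 10110100000101 = 11525

11525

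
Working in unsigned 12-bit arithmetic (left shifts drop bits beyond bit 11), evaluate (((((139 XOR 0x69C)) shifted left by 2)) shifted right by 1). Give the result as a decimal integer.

1070

139 = 000010001011
0x69C = 011010011100
→ XOR → 011000010111 = 1559
→ shifted left by 2 (mod 2^12) → 100001011100 = 2140
→ shifted right by 1 → 010000101110 = 1070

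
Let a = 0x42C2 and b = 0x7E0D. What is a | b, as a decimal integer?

32463

0x42C2 = 100001011000010
0x7E0D = 111111000001101
 OR → 111111011001111 = 32463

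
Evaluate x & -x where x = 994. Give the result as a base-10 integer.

x = 1111100010 = 994
-x (two's complement) = …0000011110
AND   = 0000000010 = 2
(x & -x isolates the lowest set bit of x.)

2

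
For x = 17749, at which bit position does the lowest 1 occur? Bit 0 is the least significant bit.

17749 = 100010101010101
Trailing zeros: 0, so the lowest set bit is bit 0 (value 1).

0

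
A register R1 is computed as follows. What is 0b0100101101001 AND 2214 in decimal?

2080

a = 100101101001
2214 = 100010100110
AND → 100000100000 = 2080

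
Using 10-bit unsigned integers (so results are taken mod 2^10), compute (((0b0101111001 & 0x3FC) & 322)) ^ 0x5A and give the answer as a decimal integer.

282

0b0101111001 = 0101111001
0x3FC = 1111111100
→ & → 0101111000 = 376
322 = 0101000010
→ & → 0101000000 = 320
0x5A = 0001011010
→ ^ → 0100011010 = 282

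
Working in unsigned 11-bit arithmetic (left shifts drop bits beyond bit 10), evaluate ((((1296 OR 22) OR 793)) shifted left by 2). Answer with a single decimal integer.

1296 = 10100010000
22 = 00000010110
→ OR → 10100010110 = 1302
793 = 01100011001
→ OR → 11100011111 = 1823
→ shifted left by 2 (mod 2^11) → 10001111100 = 1148

1148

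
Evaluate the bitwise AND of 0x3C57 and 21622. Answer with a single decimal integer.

0x3C57 = 011110001010111
21622 = 101010001110110
AND → 001010001010110 = 5206

5206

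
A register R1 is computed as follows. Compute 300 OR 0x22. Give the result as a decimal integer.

300 = 100101100
0x22 = 000100010
 OR → 100101110 = 302

302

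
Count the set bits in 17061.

17061 = 100001010100101
Count the 1s: 1 + 1 + 1 + 1 + 1 + 1 = 6

6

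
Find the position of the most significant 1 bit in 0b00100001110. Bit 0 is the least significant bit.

0b00100001110 = 100001110
The topmost 1 is at position 8 (since 2^8 = 256 ≤ 270 < 512).

8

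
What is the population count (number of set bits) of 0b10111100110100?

n = 10111100110100
Count the 1s: 1 + 1 + 1 + 1 + 1 + 1 + 1 + 1 = 8

8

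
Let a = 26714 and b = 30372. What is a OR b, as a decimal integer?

32510

26714 = 110100001011010
30372 = 111011010100100
 OR → 111111011111110 = 32510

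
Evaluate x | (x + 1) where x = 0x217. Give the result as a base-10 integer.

x = 1000010111 = 535
x + 1 = 1000011000
OR    = 1000011111 = 543
(x | (x + 1) sets the lowest cleared bit.)

543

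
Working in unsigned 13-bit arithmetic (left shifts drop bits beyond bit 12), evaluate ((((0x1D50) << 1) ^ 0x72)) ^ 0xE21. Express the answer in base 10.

5363

0x1D50 = 1110101010000
→ << 1 (mod 2^13) → 1101010100000 = 6816
0x72 = 0000001110010
→ ^ → 1101011010010 = 6866
0xE21 = 0111000100001
→ ^ → 1010011110011 = 5363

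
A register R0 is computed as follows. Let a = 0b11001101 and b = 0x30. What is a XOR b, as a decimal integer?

253

a = 11001101
0x30 = 00110000
XOR → 11111101 = 253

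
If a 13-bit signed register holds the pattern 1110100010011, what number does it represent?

-749

pattern = 1110100010011 (MSB is 1 ⇒ negative)
Invert: 0001011101100, add 1 → 0001011101101 = 749, so the value is -749.
(Equivalently: 7443 - 2^13 = 7443 - 8192 = -749.)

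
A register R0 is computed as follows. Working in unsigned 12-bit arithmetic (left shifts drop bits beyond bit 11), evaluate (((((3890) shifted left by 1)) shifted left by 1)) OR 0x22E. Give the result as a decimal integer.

3822

3890 = 111100110010
→ shifted left by 1 (mod 2^12) → 111001100100 = 3684
→ shifted left by 1 (mod 2^12) → 110011001000 = 3272
0x22E = 001000101110
→ OR → 111011101110 = 3822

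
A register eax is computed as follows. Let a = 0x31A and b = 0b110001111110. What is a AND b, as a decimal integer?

26

0x31A = 001100011010
b = 110001111110
AND → 000000011010 = 26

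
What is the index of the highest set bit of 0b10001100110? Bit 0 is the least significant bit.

0b10001100110 = 10001100110
The topmost 1 is at position 10 (since 2^10 = 1024 ≤ 1126 < 2048).

10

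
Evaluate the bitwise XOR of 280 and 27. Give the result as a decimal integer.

259

280 = 100011000
27 = 000011011
XOR → 100000011 = 259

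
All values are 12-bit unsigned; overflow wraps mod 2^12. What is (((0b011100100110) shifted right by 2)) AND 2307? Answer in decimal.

0b011100100110 = 011100100110
→ shifted right by 2 → 000111001001 = 457
2307 = 100100000011
→ AND → 000100000001 = 257

257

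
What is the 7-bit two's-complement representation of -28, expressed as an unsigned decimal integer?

28 in 7 bits: 0011100
Invert: 1100011
Add 1:  1100100 = 100
(Check: 2^7 - 28 = 128 - 28 = 100.)

100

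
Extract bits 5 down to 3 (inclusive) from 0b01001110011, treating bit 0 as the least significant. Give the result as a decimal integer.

v = 01001110011
Shift right by 3: 01001110
Mask low 3 bits: 110 = 6

6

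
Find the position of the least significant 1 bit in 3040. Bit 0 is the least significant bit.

5

3040 = 101111100000
Trailing zeros: 5, so the lowest set bit is bit 5 (value 32).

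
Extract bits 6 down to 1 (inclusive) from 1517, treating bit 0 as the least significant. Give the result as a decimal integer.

54

v = 10111101101
Shift right by 1: 1011110110
Mask low 6 bits: 110110 = 54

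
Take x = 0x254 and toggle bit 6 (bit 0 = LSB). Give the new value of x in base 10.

532

x = 1001010100
bit 6 is currently 1; toggle it via x ^ (1 << 6) = x ^ 64
→ 1000010100 = 532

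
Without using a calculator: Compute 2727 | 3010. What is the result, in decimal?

2727 = 101010100111
3010 = 101111000010
 OR → 101111100111 = 3047

3047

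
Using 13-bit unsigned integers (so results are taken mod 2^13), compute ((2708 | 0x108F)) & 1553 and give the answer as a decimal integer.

529

2708 = 0101010010100
0x108F = 1000010001111
→ | → 1101010011111 = 6815
1553 = 0011000010001
→ & → 0001000010001 = 529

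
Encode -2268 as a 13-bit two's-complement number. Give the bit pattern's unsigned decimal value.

5924

2268 in 13 bits: 0100011011100
Invert: 1011100100011
Add 1:  1011100100100 = 5924
(Check: 2^13 - 2268 = 8192 - 2268 = 5924.)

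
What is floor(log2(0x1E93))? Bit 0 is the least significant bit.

0x1E93 = 1111010010011
The topmost 1 is at position 12 (since 2^12 = 4096 ≤ 7827 < 8192).

12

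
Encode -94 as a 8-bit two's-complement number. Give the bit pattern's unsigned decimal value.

162

94 in 8 bits: 01011110
Invert: 10100001
Add 1:  10100010 = 162
(Check: 2^8 - 94 = 256 - 94 = 162.)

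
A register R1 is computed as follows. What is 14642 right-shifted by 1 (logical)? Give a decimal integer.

14642 = 11100100110010
shift right by 1 → 01110010011001 = 7321
(equivalently, floor(14642 / 2))

7321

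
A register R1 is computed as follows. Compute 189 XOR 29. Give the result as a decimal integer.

160

189 = 10111101
29 = 00011101
XOR → 10100000 = 160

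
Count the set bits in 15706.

15706 = 11110101011010
Count the 1s: 1 + 1 + 1 + 1 + 1 + 1 + 1 + 1 + 1 = 9

9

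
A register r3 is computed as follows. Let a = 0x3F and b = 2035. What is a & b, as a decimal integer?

51

0x3F = 00000111111
2035 = 11111110011
AND → 00000110011 = 51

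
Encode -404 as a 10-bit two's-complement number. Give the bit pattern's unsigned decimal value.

620

404 in 10 bits: 0110010100
Invert: 1001101011
Add 1:  1001101100 = 620
(Check: 2^10 - 404 = 1024 - 404 = 620.)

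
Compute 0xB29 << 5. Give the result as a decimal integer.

91424

0xB29 = 00000101100101001
shift left by 5 → 10110010100100000 = 91424
(equivalently, 2857 × 2^5 = 2857 × 32)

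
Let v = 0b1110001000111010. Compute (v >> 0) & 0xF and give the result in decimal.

10

v = 1110001000111010
Shift right by 0: 1110001000111010
Mask low 4 bits: 1010 = 10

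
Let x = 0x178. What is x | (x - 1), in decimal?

x = 101111000 = 376
x - 1 = 101110111
OR    = 101111111 = 383
(x | (x - 1) sets all bits below the lowest set bit.)

383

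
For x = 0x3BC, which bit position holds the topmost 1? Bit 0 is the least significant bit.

9

0x3BC = 1110111100
The topmost 1 is at position 9 (since 2^9 = 512 ≤ 956 < 1024).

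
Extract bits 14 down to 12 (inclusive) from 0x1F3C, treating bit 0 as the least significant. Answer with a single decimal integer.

1

v = 001111100111100
Shift right by 12: 001
Mask low 3 bits: 001 = 1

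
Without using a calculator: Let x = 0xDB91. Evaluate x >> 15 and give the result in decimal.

1

0xDB91 = 1101101110010001
shift right by 15 → 0000000000000001 = 1
(equivalently, floor(56209 / 32768))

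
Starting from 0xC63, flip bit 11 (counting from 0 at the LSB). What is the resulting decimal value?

1123

x = 110001100011
bit 11 is currently 1; toggle it via x ^ (1 << 11) = x ^ 2048
→ 010001100011 = 1123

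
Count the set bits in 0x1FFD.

12

0x1FFD = 1111111111101
Count the 1s: 1 + 1 + 1 + 1 + 1 + 1 + 1 + 1 + 1 + 1 + 1 + 1 = 12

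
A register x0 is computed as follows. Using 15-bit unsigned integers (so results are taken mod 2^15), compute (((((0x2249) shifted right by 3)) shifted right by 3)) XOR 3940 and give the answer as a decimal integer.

4077

0x2249 = 010001001001001
→ shifted right by 3 → 000010001001001 = 1097
→ shifted right by 3 → 000000010001001 = 137
3940 = 000111101100100
→ XOR → 000111111101101 = 4077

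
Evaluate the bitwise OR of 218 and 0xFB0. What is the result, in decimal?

4090

218 = 000011011010
0xFB0 = 111110110000
 OR → 111111111010 = 4090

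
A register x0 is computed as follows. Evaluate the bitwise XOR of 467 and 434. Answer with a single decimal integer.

467 = 111010011
434 = 110110010
XOR → 001100001 = 97

97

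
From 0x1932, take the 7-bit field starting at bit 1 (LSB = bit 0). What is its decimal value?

v = 1100100110010
Shift right by 1: 110010011001
Mask low 7 bits: 0011001 = 25

25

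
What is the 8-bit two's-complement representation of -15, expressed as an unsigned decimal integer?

15 in 8 bits: 00001111
Invert: 11110000
Add 1:  11110001 = 241
(Check: 2^8 - 15 = 256 - 15 = 241.)

241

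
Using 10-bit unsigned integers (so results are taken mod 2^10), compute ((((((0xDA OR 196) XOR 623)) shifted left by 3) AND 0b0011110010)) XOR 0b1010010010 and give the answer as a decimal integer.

0xDA = 0011011010
196 = 0011000100
→ OR → 0011011110 = 222
623 = 1001101111
→ XOR → 1010110001 = 689
→ shifted left by 3 (mod 2^10) → 0110001000 = 392
0b0011110010 = 0011110010
→ AND → 0010000000 = 128
0b1010010010 = 1010010010
→ XOR → 1000010010 = 530

530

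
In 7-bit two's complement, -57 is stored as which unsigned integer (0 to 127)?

71

57 in 7 bits: 0111001
Invert: 1000110
Add 1:  1000111 = 71
(Check: 2^7 - 57 = 128 - 57 = 71.)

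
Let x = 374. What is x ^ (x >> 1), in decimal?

461

x = 101110110 = 374
x>>1 = 010111011
XOR  = 111001101 = 461
(x ^ (x >> 1) gives the standard binary-reflected Gray code of x.)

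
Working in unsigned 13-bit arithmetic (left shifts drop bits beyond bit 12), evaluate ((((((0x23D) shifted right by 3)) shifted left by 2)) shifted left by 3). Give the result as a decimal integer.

0x23D = 0001000111101
→ shifted right by 3 → 0000001000111 = 71
→ shifted left by 2 (mod 2^13) → 0000100011100 = 284
→ shifted left by 3 (mod 2^13) → 0100011100000 = 2272

2272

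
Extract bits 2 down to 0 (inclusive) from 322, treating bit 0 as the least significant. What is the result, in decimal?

2

v = 101000010
Shift right by 0: 101000010
Mask low 3 bits: 010 = 2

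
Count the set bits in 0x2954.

6

0x2954 = 10100101010100
Count the 1s: 1 + 1 + 1 + 1 + 1 + 1 = 6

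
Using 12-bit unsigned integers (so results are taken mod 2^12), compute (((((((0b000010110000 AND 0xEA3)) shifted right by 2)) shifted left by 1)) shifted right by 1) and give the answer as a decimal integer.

0b000010110000 = 000010110000
0xEA3 = 111010100011
→ AND → 000010100000 = 160
→ shifted right by 2 → 000000101000 = 40
→ shifted left by 1 (mod 2^12) → 000001010000 = 80
→ shifted right by 1 → 000000101000 = 40

40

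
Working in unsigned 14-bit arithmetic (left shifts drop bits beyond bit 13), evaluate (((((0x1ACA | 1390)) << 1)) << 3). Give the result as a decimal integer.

16096

0x1ACA = 01101011001010
1390 = 00010101101110
→ | → 01111111101110 = 8174
→ << 1 (mod 2^14) → 11111111011100 = 16348
→ << 3 (mod 2^14) → 11111011100000 = 16096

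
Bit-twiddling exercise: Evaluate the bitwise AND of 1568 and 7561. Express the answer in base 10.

1568 = 0011000100000
7561 = 1110110001001
AND → 0010000000000 = 1024

1024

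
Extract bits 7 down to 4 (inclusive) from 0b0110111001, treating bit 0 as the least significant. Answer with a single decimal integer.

v = 0110111001
Shift right by 4: 011011
Mask low 4 bits: 1011 = 11

11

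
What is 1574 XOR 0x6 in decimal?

1568

1574 = 11000100110
0x6 = 00000000110
XOR → 11000100000 = 1568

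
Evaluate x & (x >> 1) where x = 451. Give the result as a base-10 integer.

x = 111000011 = 451
x>>1 = 011100001
AND  = 011000001 = 193
(x & (x >> 1) has a 1 wherever x has two consecutive 1 bits.)

193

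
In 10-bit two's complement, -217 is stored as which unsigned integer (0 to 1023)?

807

217 in 10 bits: 0011011001
Invert: 1100100110
Add 1:  1100100111 = 807
(Check: 2^10 - 217 = 1024 - 217 = 807.)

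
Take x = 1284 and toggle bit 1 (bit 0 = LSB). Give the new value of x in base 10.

x = 10100000100
bit 1 is currently 0; toggle it via x ^ (1 << 1) = x ^ 2
→ 10100000110 = 1286

1286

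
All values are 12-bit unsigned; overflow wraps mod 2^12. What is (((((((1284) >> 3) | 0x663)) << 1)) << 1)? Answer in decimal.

1284 = 010100000100
→ >> 3 → 000010100000 = 160
0x663 = 011001100011
→ | → 011011100011 = 1763
→ << 1 (mod 2^12) → 110111000110 = 3526
→ << 1 (mod 2^12) → 101110001100 = 2956

2956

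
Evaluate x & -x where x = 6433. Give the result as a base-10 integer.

x = 1100100100001 = 6433
-x (two's complement) = …0011011011111
AND   = 0000000000001 = 1
(x & -x isolates the lowest set bit of x.)

1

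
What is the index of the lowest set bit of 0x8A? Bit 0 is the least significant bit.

1

0x8A = 10001010
Trailing zeros: 1, so the lowest set bit is bit 1 (value 2).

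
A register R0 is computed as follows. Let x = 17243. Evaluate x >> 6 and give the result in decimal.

269

17243 = 100001101011011
shift right by 6 → 000000100001101 = 269
(equivalently, floor(17243 / 64))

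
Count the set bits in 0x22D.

0x22D = 1000101101
Count the 1s: 1 + 1 + 1 + 1 + 1 = 5

5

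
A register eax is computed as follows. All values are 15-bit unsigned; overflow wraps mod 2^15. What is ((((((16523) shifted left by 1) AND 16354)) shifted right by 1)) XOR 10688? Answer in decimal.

10561

16523 = 100000010001011
→ shifted left by 1 (mod 2^15) → 000000100010110 = 278
16354 = 011111111100010
→ AND → 000000100000010 = 258
→ shifted right by 1 → 000000010000001 = 129
10688 = 010100111000000
→ XOR → 010100101000001 = 10561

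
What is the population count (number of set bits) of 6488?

6488 = 1100101011000
Count the 1s: 1 + 1 + 1 + 1 + 1 + 1 = 6

6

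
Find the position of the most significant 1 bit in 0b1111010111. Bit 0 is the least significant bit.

0b1111010111 = 1111010111
The topmost 1 is at position 9 (since 2^9 = 512 ≤ 983 < 1024).

9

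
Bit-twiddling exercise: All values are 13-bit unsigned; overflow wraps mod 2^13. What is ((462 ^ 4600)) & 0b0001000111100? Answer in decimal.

52

462 = 0000111001110
4600 = 1000111111000
→ ^ → 1000000110110 = 4150
0b0001000111100 = 0001000111100
→ & → 0000000110100 = 52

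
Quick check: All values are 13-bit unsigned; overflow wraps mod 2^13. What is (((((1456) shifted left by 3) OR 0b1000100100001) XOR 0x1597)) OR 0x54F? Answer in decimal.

1456 = 0010110110000
→ shifted left by 3 (mod 2^13) → 0110110000000 = 3456
0b1000100100001 = 1000100100001
→ OR → 1110110100001 = 7585
0x1597 = 1010110010111
→ XOR → 0100000110110 = 2102
0x54F = 0010101001111
→ OR → 0110101111111 = 3455

3455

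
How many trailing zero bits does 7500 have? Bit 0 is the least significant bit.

2

7500 = 1110101001100
Trailing zeros: 2, so the lowest set bit is bit 2 (value 4).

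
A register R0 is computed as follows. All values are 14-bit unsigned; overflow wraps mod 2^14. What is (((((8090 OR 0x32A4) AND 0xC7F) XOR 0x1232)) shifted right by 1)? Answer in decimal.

3846

8090 = 01111110011010
0x32A4 = 11001010100100
→ OR → 11111110111110 = 16318
0xC7F = 00110001111111
→ AND → 00110000111110 = 3134
0x1232 = 01001000110010
→ XOR → 01111000001100 = 7692
→ shifted right by 1 → 00111100000110 = 3846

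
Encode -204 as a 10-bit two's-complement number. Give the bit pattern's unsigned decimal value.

820

204 in 10 bits: 0011001100
Invert: 1100110011
Add 1:  1100110100 = 820
(Check: 2^10 - 204 = 1024 - 204 = 820.)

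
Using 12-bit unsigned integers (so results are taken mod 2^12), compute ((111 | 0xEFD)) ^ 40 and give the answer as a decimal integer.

111 = 000001101111
0xEFD = 111011111101
→ | → 111011111111 = 3839
40 = 000000101000
→ ^ → 111011010111 = 3799

3799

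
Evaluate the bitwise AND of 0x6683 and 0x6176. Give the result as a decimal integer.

24578

0x6683 = 110011010000011
0x6176 = 110000101110110
AND → 110000000000010 = 24578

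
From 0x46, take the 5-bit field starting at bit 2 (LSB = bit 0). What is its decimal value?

v = 001000110
Shift right by 2: 0010001
Mask low 5 bits: 10001 = 17

17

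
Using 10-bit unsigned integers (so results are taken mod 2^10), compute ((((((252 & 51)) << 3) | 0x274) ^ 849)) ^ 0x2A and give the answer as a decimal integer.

143

252 = 0011111100
51 = 0000110011
→ & → 0000110000 = 48
→ << 3 (mod 2^10) → 0110000000 = 384
0x274 = 1001110100
→ | → 1111110100 = 1012
849 = 1101010001
→ ^ → 0010100101 = 165
0x2A = 0000101010
→ ^ → 0010001111 = 143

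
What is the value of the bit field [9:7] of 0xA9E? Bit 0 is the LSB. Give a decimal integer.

5

v = 101010011110
Shift right by 7: 10101
Mask low 3 bits: 101 = 5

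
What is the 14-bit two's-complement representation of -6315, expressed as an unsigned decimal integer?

6315 in 14 bits: 01100010101011
Invert: 10011101010100
Add 1:  10011101010101 = 10069
(Check: 2^14 - 6315 = 16384 - 6315 = 10069.)

10069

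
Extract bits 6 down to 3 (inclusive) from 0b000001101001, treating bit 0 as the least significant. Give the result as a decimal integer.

13

v = 000001101001
Shift right by 3: 000001101
Mask low 4 bits: 1101 = 13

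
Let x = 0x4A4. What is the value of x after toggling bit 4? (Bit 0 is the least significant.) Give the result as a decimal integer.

x = 00010010100100
bit 4 is currently 0; toggle it via x ^ (1 << 4) = x ^ 16
→ 00010010110100 = 1204

1204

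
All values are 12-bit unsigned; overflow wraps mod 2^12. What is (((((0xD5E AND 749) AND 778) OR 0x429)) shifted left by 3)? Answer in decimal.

328

0xD5E = 110101011110
749 = 001011101101
→ AND → 000001001100 = 76
778 = 001100001010
→ AND → 000000001000 = 8
0x429 = 010000101001
→ OR → 010000101001 = 1065
→ shifted left by 3 (mod 2^12) → 000101001000 = 328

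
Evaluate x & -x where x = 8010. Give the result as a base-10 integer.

2

x = 1111101001010 = 8010
-x (two's complement) = …0000010110110
AND   = 0000000000010 = 2
(x & -x isolates the lowest set bit of x.)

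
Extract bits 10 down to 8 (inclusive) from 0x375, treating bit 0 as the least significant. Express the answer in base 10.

v = 001101110101
Shift right by 8: 0011
Mask low 3 bits: 011 = 3

3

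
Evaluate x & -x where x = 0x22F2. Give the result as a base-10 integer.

2

x = 10001011110010 = 8946
-x (two's complement) = …01110100001110
AND   = 00000000000010 = 2
(x & -x isolates the lowest set bit of x.)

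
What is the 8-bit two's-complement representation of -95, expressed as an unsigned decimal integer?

95 in 8 bits: 01011111
Invert: 10100000
Add 1:  10100001 = 161
(Check: 2^8 - 95 = 256 - 95 = 161.)

161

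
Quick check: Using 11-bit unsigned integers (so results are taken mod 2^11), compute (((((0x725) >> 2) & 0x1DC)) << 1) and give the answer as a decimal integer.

0x725 = 11100100101
→ >> 2 → 00111001001 = 457
0x1DC = 00111011100
→ & → 00111001000 = 456
→ << 1 (mod 2^11) → 01110010000 = 912

912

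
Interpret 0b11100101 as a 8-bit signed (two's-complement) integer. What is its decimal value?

pattern = 11100101 (MSB is 1 ⇒ negative)
Invert: 00011010, add 1 → 00011011 = 27, so the value is -27.
(Equivalently: 229 - 2^8 = 229 - 256 = -27.)

-27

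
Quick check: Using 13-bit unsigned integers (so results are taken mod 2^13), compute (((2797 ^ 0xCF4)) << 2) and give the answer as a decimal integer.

2797 = 0101011101101
0xCF4 = 0110011110100
→ ^ → 0011000011001 = 1561
→ << 2 (mod 2^13) → 1100001100100 = 6244

6244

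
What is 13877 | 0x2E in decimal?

13877 = 11011000110101
0x2E = 00000000101110
 OR → 11011000111111 = 13887

13887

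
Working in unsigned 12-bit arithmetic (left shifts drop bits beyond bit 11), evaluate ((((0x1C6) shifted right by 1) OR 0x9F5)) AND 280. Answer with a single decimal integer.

272

0x1C6 = 000111000110
→ shifted right by 1 → 000011100011 = 227
0x9F5 = 100111110101
→ OR → 100111110111 = 2551
280 = 000100011000
→ AND → 000100010000 = 272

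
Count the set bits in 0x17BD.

0x17BD = 1011110111101
Count the 1s: 1 + 1 + 1 + 1 + 1 + 1 + 1 + 1 + 1 + 1 = 10

10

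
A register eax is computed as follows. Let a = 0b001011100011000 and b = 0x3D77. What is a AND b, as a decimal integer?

a = 01011100011000
0x3D77 = 11110101110111
AND → 01010100010000 = 5392

5392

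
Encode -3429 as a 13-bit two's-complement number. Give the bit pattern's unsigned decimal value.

4763

3429 in 13 bits: 0110101100101
Invert: 1001010011010
Add 1:  1001010011011 = 4763
(Check: 2^13 - 3429 = 8192 - 3429 = 4763.)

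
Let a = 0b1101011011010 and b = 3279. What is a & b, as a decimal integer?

2250

a = 1101011011010
3279 = 0110011001111
AND → 0100011001010 = 2250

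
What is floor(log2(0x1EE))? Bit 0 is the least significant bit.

8

0x1EE = 111101110
The topmost 1 is at position 8 (since 2^8 = 256 ≤ 494 < 512).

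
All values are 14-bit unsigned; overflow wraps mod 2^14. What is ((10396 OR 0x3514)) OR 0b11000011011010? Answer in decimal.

10396 = 10100010011100
0x3514 = 11010100010100
→ OR → 11110110011100 = 15772
0b11000011011010 = 11000011011010
→ OR → 11110111011110 = 15838

15838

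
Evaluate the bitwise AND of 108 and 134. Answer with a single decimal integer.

108 = 01101100
134 = 10000110
AND → 00000100 = 4

4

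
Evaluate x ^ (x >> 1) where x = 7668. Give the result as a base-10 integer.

x = 1110111110100 = 7668
x>>1 = 0111011111010
XOR  = 1001100001110 = 4878
(x ^ (x >> 1) gives the standard binary-reflected Gray code of x.)

4878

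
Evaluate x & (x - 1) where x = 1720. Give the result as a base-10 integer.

x = 11010111000 = 1720
x - 1 = 11010110111
AND   = 11010110000 = 1712
(x & (x - 1) clears the lowest set bit of x.)

1712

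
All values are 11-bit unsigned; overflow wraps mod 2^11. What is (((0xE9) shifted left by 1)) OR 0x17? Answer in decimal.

0xE9 = 00011101001
→ shifted left by 1 (mod 2^11) → 00111010010 = 466
0x17 = 00000010111
→ OR → 00111010111 = 471

471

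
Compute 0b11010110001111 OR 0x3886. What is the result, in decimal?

15759

a = 11010110001111
0x3886 = 11100010000110
 OR → 11110110001111 = 15759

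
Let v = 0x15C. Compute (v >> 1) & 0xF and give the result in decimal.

v = 101011100
Shift right by 1: 10101110
Mask low 4 bits: 1110 = 14

14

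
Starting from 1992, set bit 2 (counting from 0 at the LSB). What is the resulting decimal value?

1996

x = 011111001000
bit 2 is currently 0; set it via x | (1 << 2) = x | 4
→ 011111001100 = 1996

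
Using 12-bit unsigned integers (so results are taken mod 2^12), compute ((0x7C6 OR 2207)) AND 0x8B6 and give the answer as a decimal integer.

0x7C6 = 011111000110
2207 = 100010011111
→ OR → 111111011111 = 4063
0x8B6 = 100010110110
→ AND → 100010010110 = 2198

2198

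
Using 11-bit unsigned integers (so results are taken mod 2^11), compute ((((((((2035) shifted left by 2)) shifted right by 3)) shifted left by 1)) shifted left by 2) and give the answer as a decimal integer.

2035 = 11111110011
→ shifted left by 2 (mod 2^11) → 11111001100 = 1996
→ shifted right by 3 → 00011111001 = 249
→ shifted left by 1 (mod 2^11) → 00111110010 = 498
→ shifted left by 2 (mod 2^11) → 11111001000 = 1992

1992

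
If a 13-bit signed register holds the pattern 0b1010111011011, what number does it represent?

-2597

pattern = 1010111011011 (MSB is 1 ⇒ negative)
Invert: 0101000100100, add 1 → 0101000100101 = 2597, so the value is -2597.
(Equivalently: 5595 - 2^13 = 5595 - 8192 = -2597.)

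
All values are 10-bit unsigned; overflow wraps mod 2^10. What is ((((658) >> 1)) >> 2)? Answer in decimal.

658 = 1010010010
→ >> 1 → 0101001001 = 329
→ >> 2 → 0001010010 = 82

82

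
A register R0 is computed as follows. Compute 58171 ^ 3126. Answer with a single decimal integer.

58171 = 1110001100111011
3126 = 0000110000110110
XOR → 1110111100001101 = 61197

61197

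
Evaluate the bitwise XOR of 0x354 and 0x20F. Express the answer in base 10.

0x354 = 1101010100
0x20F = 1000001111
XOR → 0101011011 = 347

347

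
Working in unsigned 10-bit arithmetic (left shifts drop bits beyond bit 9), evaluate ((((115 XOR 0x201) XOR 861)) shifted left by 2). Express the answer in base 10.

115 = 0001110011
0x201 = 1000000001
→ XOR → 1001110010 = 626
861 = 1101011101
→ XOR → 0100101111 = 303
→ shifted left by 2 (mod 2^10) → 0010111100 = 188

188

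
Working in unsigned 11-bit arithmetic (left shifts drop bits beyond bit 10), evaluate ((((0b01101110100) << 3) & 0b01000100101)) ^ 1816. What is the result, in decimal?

0b01101110100 = 01101110100
→ << 3 (mod 2^11) → 01110100000 = 928
0b01000100101 = 01000100101
→ & → 01000100000 = 544
1816 = 11100011000
→ ^ → 10100111000 = 1336

1336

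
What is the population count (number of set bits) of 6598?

6598 = 1100111000110
Count the 1s: 1 + 1 + 1 + 1 + 1 + 1 + 1 = 7

7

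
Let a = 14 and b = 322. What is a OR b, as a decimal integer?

334

14 = 000001110
322 = 101000010
 OR → 101001110 = 334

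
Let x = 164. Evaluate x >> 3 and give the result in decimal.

164 = 10100100
shift right by 3 → 00010100 = 20
(equivalently, floor(164 / 8))

20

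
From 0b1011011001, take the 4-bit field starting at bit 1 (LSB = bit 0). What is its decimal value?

v = 1011011001
Shift right by 1: 101101100
Mask low 4 bits: 1100 = 12

12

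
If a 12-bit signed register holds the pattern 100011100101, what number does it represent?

-1819

pattern = 100011100101 (MSB is 1 ⇒ negative)
Invert: 011100011010, add 1 → 011100011011 = 1819, so the value is -1819.
(Equivalently: 2277 - 2^12 = 2277 - 4096 = -1819.)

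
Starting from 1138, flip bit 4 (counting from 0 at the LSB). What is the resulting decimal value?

1122

x = 10001110010
bit 4 is currently 1; toggle it via x ^ (1 << 4) = x ^ 16
→ 10001100010 = 1122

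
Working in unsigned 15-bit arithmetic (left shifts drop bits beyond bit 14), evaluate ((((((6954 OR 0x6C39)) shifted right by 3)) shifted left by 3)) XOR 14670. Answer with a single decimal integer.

18038

6954 = 001101100101010
0x6C39 = 110110000111001
→ OR → 111111100111011 = 32571
→ shifted right by 3 → 000111111100111 = 4071
→ shifted left by 3 (mod 2^15) → 111111100111000 = 32568
14670 = 011100101001110
→ XOR → 100011001110110 = 18038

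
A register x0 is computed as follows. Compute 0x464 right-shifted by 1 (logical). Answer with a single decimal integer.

562

0x464 = 10001100100
shift right by 1 → 01000110010 = 562
(equivalently, floor(1124 / 2))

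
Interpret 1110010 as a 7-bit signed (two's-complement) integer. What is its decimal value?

pattern = 1110010 (MSB is 1 ⇒ negative)
Invert: 0001101, add 1 → 0001110 = 14, so the value is -14.
(Equivalently: 114 - 2^7 = 114 - 128 = -14.)

-14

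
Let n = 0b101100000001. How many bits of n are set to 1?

4

n = 101100000001
Count the 1s: 1 + 1 + 1 + 1 = 4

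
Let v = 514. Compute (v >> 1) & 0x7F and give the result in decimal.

1

v = 1000000010
Shift right by 1: 100000001
Mask low 7 bits: 0000001 = 1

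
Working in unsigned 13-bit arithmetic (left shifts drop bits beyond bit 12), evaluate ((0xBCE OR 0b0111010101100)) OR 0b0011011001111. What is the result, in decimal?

0xBCE = 0101111001110
0b0111010101100 = 0111010101100
→ OR → 0111111101110 = 4078
0b0011011001111 = 0011011001111
→ OR → 0111111101111 = 4079

4079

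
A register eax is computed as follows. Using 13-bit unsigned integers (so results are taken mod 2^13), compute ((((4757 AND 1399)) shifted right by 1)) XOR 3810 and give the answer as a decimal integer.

3816

4757 = 1001010010101
1399 = 0010101110111
→ AND → 0000000010101 = 21
→ shifted right by 1 → 0000000001010 = 10
3810 = 0111011100010
→ XOR → 0111011101000 = 3816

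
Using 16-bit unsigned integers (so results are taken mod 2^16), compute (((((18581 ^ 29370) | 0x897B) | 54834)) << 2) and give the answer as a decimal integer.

65020

18581 = 0100100010010101
29370 = 0111001010111010
→ ^ → 0011101000101111 = 14895
0x897B = 1000100101111011
→ | → 1011101101111111 = 47999
54834 = 1101011000110010
→ | → 1111111101111111 = 65407
→ << 2 (mod 2^16) → 1111110111111100 = 65020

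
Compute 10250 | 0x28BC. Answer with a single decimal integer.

10430

10250 = 10100000001010
0x28BC = 10100010111100
 OR → 10100010111110 = 10430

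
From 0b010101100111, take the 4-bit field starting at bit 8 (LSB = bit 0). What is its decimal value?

5

v = 010101100111
Shift right by 8: 0101
Mask low 4 bits: 0101 = 5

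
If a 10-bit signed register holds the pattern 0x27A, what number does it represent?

pattern = 1001111010 (MSB is 1 ⇒ negative)
Invert: 0110000101, add 1 → 0110000110 = 390, so the value is -390.
(Equivalently: 634 - 2^10 = 634 - 1024 = -390.)

-390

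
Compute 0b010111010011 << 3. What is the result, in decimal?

x = 00010111010011
shift left by 3 → 10111010011000 = 11928
(equivalently, 1491 × 2^3 = 1491 × 8)

11928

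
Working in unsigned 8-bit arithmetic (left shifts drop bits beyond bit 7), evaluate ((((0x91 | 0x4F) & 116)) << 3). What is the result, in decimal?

0x91 = 10010001
0x4F = 01001111
→ | → 11011111 = 223
116 = 01110100
→ & → 01010100 = 84
→ << 3 (mod 2^8) → 10100000 = 160

160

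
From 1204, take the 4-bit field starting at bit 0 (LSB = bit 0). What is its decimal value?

v = 010010110100
Shift right by 0: 010010110100
Mask low 4 bits: 0100 = 4

4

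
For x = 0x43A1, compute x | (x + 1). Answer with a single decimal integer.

x = 100001110100001 = 17313
x + 1 = 100001110100010
OR    = 100001110100011 = 17315
(x | (x + 1) sets the lowest cleared bit.)

17315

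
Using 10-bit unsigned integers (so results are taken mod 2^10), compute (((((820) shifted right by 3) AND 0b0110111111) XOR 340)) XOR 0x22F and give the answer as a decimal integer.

861

820 = 1100110100
→ shifted right by 3 → 0001100110 = 102
0b0110111111 = 0110111111
→ AND → 0000100110 = 38
340 = 0101010100
→ XOR → 0101110010 = 370
0x22F = 1000101111
→ XOR → 1101011101 = 861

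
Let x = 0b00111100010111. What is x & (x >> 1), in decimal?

x = 111100010111 = 3863
x>>1 = 011110001011
AND  = 011100000011 = 1795
(x & (x >> 1) has a 1 wherever x has two consecutive 1 bits.)

1795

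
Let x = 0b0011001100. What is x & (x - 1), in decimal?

x = 11001100 = 204
x - 1 = 11001011
AND   = 11001000 = 200
(x & (x - 1) clears the lowest set bit of x.)

200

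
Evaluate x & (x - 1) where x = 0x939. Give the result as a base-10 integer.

x = 100100111001 = 2361
x - 1 = 100100111000
AND   = 100100111000 = 2360
(x & (x - 1) clears the lowest set bit of x.)

2360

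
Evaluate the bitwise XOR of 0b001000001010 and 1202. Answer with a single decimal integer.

a = 01000001010
1202 = 10010110010
XOR → 11010111000 = 1720

1720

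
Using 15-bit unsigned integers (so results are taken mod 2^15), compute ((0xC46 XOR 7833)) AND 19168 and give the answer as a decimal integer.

0xC46 = 000110001000110
7833 = 001111010011001
→ XOR → 001001011011111 = 4831
19168 = 100101011100000
→ AND → 000001011000000 = 704

704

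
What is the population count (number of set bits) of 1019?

9

1019 = 1111111011
Count the 1s: 1 + 1 + 1 + 1 + 1 + 1 + 1 + 1 + 1 = 9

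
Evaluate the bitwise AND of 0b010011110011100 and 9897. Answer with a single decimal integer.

a = 10011110011100
9897 = 10011010101001
AND → 10011010001000 = 9864

9864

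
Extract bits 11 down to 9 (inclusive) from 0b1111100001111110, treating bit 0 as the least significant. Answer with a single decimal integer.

4

v = 1111100001111110
Shift right by 9: 1111100
Mask low 3 bits: 100 = 4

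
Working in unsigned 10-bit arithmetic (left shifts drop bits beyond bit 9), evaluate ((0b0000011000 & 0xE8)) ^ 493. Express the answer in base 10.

0b0000011000 = 0000011000
0xE8 = 0011101000
→ & → 0000001000 = 8
493 = 0111101101
→ ^ → 0111100101 = 485

485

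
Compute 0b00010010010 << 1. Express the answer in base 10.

292

x = 010010010
shift left by 1 → 100100100 = 292
(equivalently, 146 × 2^1 = 146 × 2)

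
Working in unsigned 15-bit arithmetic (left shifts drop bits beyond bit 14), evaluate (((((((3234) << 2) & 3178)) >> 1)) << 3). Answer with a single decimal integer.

3234 = 000110010100010
→ << 2 (mod 2^15) → 011001010001000 = 12936
3178 = 000110001101010
→ & → 000000000001000 = 8
→ >> 1 → 000000000000100 = 4
→ << 3 (mod 2^15) → 000000000100000 = 32

32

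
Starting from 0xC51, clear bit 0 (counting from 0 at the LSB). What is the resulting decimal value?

x = 0110001010001
bit 0 is currently 1; clear it via x & ~(1 << 0) = x & ~1
→ 0110001010000 = 3152

3152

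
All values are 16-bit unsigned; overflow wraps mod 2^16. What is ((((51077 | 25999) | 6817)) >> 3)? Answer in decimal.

51077 = 1100011110000101
25999 = 0110010110001111
→ | → 1110011110001111 = 59279
6817 = 0001101010100001
→ | → 1111111110101111 = 65455
→ >> 3 → 0001111111110101 = 8181

8181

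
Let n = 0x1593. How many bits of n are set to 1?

7

0x1593 = 1010110010011
Count the 1s: 1 + 1 + 1 + 1 + 1 + 1 + 1 = 7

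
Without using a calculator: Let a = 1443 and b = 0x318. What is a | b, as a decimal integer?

1443 = 10110100011
0x318 = 01100011000
 OR → 11110111011 = 1979

1979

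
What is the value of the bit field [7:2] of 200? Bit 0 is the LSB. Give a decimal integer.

v = 0011001000
Shift right by 2: 00110010
Mask low 6 bits: 110010 = 50

50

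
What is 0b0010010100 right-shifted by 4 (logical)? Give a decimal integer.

x = 10010100
shift right by 4 → 00001001 = 9
(equivalently, floor(148 / 16))

9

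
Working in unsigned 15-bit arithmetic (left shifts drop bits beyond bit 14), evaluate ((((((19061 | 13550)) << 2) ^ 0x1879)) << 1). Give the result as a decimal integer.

18186

19061 = 100101001110101
13550 = 011010011101110
→ | → 111111011111111 = 32511
→ << 2 (mod 2^15) → 111101111111100 = 31740
0x1879 = 001100001111001
→ ^ → 110001110000101 = 25477
→ << 1 (mod 2^15) → 100011100001010 = 18186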